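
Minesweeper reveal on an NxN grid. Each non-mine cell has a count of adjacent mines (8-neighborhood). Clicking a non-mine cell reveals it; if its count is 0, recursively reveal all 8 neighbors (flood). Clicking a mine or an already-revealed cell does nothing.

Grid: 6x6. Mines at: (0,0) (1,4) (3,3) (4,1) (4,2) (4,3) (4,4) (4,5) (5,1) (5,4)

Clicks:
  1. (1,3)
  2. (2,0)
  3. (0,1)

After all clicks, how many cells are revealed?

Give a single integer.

Answer: 14

Derivation:
Click 1 (1,3) count=1: revealed 1 new [(1,3)] -> total=1
Click 2 (2,0) count=0: revealed 13 new [(0,1) (0,2) (0,3) (1,0) (1,1) (1,2) (2,0) (2,1) (2,2) (2,3) (3,0) (3,1) (3,2)] -> total=14
Click 3 (0,1) count=1: revealed 0 new [(none)] -> total=14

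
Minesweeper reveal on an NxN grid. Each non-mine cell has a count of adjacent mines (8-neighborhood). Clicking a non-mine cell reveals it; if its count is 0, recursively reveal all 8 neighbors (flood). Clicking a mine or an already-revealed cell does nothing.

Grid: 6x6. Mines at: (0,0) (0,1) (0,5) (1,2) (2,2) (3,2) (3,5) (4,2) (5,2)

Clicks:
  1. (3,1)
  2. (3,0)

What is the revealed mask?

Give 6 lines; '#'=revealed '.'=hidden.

Click 1 (3,1) count=3: revealed 1 new [(3,1)] -> total=1
Click 2 (3,0) count=0: revealed 9 new [(1,0) (1,1) (2,0) (2,1) (3,0) (4,0) (4,1) (5,0) (5,1)] -> total=10

Answer: ......
##....
##....
##....
##....
##....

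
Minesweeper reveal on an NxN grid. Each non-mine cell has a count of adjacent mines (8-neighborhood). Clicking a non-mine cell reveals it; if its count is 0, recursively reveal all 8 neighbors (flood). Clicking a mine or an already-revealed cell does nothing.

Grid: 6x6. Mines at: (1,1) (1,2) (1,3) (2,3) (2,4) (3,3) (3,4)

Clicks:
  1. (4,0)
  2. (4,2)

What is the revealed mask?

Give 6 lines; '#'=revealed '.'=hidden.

Click 1 (4,0) count=0: revealed 18 new [(2,0) (2,1) (2,2) (3,0) (3,1) (3,2) (4,0) (4,1) (4,2) (4,3) (4,4) (4,5) (5,0) (5,1) (5,2) (5,3) (5,4) (5,5)] -> total=18
Click 2 (4,2) count=1: revealed 0 new [(none)] -> total=18

Answer: ......
......
###...
###...
######
######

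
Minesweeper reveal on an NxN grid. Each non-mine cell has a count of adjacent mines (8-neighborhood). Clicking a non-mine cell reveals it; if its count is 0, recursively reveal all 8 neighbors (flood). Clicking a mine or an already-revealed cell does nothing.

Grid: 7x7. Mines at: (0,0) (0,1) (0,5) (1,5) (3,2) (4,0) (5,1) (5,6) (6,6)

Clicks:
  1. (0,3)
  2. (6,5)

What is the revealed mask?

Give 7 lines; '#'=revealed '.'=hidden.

Answer: ..###..
..###..
..###..
.......
.......
.......
.....#.

Derivation:
Click 1 (0,3) count=0: revealed 9 new [(0,2) (0,3) (0,4) (1,2) (1,3) (1,4) (2,2) (2,3) (2,4)] -> total=9
Click 2 (6,5) count=2: revealed 1 new [(6,5)] -> total=10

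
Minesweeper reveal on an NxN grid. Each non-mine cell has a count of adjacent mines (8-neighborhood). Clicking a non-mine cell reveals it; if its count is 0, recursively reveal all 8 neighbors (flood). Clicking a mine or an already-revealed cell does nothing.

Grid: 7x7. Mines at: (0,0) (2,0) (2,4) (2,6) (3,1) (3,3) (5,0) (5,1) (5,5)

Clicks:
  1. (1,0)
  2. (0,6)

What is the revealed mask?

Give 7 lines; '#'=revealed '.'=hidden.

Click 1 (1,0) count=2: revealed 1 new [(1,0)] -> total=1
Click 2 (0,6) count=0: revealed 15 new [(0,1) (0,2) (0,3) (0,4) (0,5) (0,6) (1,1) (1,2) (1,3) (1,4) (1,5) (1,6) (2,1) (2,2) (2,3)] -> total=16

Answer: .######
#######
.###...
.......
.......
.......
.......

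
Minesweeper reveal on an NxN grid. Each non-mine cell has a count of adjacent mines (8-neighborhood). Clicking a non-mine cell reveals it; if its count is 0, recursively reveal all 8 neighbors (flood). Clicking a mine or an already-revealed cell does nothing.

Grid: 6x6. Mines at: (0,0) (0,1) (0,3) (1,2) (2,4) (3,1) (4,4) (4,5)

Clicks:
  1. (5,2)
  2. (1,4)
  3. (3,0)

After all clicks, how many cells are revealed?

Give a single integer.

Click 1 (5,2) count=0: revealed 8 new [(4,0) (4,1) (4,2) (4,3) (5,0) (5,1) (5,2) (5,3)] -> total=8
Click 2 (1,4) count=2: revealed 1 new [(1,4)] -> total=9
Click 3 (3,0) count=1: revealed 1 new [(3,0)] -> total=10

Answer: 10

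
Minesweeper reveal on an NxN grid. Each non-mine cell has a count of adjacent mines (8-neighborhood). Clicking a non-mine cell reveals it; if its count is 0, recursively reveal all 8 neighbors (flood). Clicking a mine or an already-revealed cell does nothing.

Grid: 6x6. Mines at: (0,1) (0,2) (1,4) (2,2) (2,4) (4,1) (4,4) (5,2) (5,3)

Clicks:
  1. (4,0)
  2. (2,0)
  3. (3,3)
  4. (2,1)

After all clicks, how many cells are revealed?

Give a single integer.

Click 1 (4,0) count=1: revealed 1 new [(4,0)] -> total=1
Click 2 (2,0) count=0: revealed 6 new [(1,0) (1,1) (2,0) (2,1) (3,0) (3,1)] -> total=7
Click 3 (3,3) count=3: revealed 1 new [(3,3)] -> total=8
Click 4 (2,1) count=1: revealed 0 new [(none)] -> total=8

Answer: 8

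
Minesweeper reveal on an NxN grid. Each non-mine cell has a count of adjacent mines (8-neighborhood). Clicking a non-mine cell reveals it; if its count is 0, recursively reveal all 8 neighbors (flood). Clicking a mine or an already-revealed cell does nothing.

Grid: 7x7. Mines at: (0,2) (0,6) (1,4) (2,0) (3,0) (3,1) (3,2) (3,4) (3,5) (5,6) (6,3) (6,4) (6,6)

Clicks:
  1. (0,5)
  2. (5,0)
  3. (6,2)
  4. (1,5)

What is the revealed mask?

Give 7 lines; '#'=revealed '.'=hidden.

Answer: .....#.
.....#.
.......
.......
###....
###....
###....

Derivation:
Click 1 (0,5) count=2: revealed 1 new [(0,5)] -> total=1
Click 2 (5,0) count=0: revealed 9 new [(4,0) (4,1) (4,2) (5,0) (5,1) (5,2) (6,0) (6,1) (6,2)] -> total=10
Click 3 (6,2) count=1: revealed 0 new [(none)] -> total=10
Click 4 (1,5) count=2: revealed 1 new [(1,5)] -> total=11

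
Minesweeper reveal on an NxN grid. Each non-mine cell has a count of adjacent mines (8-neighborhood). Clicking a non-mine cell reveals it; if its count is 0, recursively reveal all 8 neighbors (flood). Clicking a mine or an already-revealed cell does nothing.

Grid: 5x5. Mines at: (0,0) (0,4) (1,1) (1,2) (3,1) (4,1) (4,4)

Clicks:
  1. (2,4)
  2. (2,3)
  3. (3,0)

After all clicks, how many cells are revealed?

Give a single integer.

Click 1 (2,4) count=0: revealed 6 new [(1,3) (1,4) (2,3) (2,4) (3,3) (3,4)] -> total=6
Click 2 (2,3) count=1: revealed 0 new [(none)] -> total=6
Click 3 (3,0) count=2: revealed 1 new [(3,0)] -> total=7

Answer: 7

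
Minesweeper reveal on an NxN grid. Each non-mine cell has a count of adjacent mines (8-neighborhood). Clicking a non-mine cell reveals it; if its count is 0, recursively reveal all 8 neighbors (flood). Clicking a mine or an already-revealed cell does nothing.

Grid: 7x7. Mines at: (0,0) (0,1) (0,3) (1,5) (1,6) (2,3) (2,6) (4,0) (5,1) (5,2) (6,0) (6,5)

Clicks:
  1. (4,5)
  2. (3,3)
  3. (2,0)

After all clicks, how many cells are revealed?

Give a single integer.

Click 1 (4,5) count=0: revealed 12 new [(3,3) (3,4) (3,5) (3,6) (4,3) (4,4) (4,5) (4,6) (5,3) (5,4) (5,5) (5,6)] -> total=12
Click 2 (3,3) count=1: revealed 0 new [(none)] -> total=12
Click 3 (2,0) count=0: revealed 9 new [(1,0) (1,1) (1,2) (2,0) (2,1) (2,2) (3,0) (3,1) (3,2)] -> total=21

Answer: 21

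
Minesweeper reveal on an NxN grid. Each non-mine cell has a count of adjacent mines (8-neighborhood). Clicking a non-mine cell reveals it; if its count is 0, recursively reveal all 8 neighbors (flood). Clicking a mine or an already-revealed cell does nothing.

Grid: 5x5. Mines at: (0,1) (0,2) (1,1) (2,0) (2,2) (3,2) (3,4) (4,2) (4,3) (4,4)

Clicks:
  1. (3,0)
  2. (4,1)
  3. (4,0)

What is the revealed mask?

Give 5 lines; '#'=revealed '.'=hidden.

Answer: .....
.....
.....
##...
##...

Derivation:
Click 1 (3,0) count=1: revealed 1 new [(3,0)] -> total=1
Click 2 (4,1) count=2: revealed 1 new [(4,1)] -> total=2
Click 3 (4,0) count=0: revealed 2 new [(3,1) (4,0)] -> total=4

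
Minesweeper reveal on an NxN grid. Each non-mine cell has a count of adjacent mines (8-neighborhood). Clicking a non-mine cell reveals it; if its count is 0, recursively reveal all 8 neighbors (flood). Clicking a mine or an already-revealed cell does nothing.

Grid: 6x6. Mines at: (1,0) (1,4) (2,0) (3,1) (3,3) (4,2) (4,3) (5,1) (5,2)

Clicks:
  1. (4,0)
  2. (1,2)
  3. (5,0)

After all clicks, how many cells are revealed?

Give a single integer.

Answer: 11

Derivation:
Click 1 (4,0) count=2: revealed 1 new [(4,0)] -> total=1
Click 2 (1,2) count=0: revealed 9 new [(0,1) (0,2) (0,3) (1,1) (1,2) (1,3) (2,1) (2,2) (2,3)] -> total=10
Click 3 (5,0) count=1: revealed 1 new [(5,0)] -> total=11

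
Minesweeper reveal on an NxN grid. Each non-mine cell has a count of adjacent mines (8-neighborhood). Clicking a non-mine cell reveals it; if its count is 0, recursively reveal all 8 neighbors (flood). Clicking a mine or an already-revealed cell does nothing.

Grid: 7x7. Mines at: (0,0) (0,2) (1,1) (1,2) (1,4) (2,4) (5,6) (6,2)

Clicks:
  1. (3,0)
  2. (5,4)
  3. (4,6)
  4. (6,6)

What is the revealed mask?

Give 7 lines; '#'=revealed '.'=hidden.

Answer: .......
.......
####...
######.
#######
######.
##.####

Derivation:
Click 1 (3,0) count=0: revealed 27 new [(2,0) (2,1) (2,2) (2,3) (3,0) (3,1) (3,2) (3,3) (3,4) (3,5) (4,0) (4,1) (4,2) (4,3) (4,4) (4,5) (5,0) (5,1) (5,2) (5,3) (5,4) (5,5) (6,0) (6,1) (6,3) (6,4) (6,5)] -> total=27
Click 2 (5,4) count=0: revealed 0 new [(none)] -> total=27
Click 3 (4,6) count=1: revealed 1 new [(4,6)] -> total=28
Click 4 (6,6) count=1: revealed 1 new [(6,6)] -> total=29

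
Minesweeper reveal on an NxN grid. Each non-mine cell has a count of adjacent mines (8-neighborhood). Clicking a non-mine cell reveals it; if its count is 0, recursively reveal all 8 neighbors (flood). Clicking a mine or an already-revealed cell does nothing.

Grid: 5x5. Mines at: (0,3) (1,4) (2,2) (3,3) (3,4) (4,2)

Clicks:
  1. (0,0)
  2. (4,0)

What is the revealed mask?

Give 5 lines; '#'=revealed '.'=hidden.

Click 1 (0,0) count=0: revealed 12 new [(0,0) (0,1) (0,2) (1,0) (1,1) (1,2) (2,0) (2,1) (3,0) (3,1) (4,0) (4,1)] -> total=12
Click 2 (4,0) count=0: revealed 0 new [(none)] -> total=12

Answer: ###..
###..
##...
##...
##...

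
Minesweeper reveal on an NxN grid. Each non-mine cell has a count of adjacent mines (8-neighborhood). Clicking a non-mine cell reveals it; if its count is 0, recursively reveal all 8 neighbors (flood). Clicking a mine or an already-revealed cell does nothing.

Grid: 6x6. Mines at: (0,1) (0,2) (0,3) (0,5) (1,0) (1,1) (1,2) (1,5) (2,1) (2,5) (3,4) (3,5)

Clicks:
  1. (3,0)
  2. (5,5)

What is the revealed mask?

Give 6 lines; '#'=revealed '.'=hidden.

Answer: ......
......
......
####..
######
######

Derivation:
Click 1 (3,0) count=1: revealed 1 new [(3,0)] -> total=1
Click 2 (5,5) count=0: revealed 15 new [(3,1) (3,2) (3,3) (4,0) (4,1) (4,2) (4,3) (4,4) (4,5) (5,0) (5,1) (5,2) (5,3) (5,4) (5,5)] -> total=16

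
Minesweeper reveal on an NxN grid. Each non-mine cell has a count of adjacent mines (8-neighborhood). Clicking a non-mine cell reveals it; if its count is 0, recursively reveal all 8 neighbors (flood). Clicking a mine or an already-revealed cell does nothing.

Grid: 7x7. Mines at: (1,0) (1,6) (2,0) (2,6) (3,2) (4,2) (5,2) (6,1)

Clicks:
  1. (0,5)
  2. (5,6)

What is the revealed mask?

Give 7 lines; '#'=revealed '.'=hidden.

Click 1 (0,5) count=1: revealed 1 new [(0,5)] -> total=1
Click 2 (5,6) count=0: revealed 30 new [(0,1) (0,2) (0,3) (0,4) (1,1) (1,2) (1,3) (1,4) (1,5) (2,1) (2,2) (2,3) (2,4) (2,5) (3,3) (3,4) (3,5) (3,6) (4,3) (4,4) (4,5) (4,6) (5,3) (5,4) (5,5) (5,6) (6,3) (6,4) (6,5) (6,6)] -> total=31

Answer: .#####.
.#####.
.#####.
...####
...####
...####
...####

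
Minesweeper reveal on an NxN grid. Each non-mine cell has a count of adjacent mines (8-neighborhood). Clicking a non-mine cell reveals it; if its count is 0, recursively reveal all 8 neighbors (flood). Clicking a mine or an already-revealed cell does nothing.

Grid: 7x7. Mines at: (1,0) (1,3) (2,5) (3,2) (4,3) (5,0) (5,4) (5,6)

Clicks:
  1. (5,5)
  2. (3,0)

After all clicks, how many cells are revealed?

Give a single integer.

Answer: 7

Derivation:
Click 1 (5,5) count=2: revealed 1 new [(5,5)] -> total=1
Click 2 (3,0) count=0: revealed 6 new [(2,0) (2,1) (3,0) (3,1) (4,0) (4,1)] -> total=7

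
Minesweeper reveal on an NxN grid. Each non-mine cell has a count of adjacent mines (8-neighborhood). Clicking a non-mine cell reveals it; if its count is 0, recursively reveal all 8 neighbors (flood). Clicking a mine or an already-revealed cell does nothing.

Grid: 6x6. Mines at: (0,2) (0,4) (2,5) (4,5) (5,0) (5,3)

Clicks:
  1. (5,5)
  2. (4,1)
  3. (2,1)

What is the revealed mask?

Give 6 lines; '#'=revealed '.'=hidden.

Answer: ##....
#####.
#####.
#####.
#####.
.....#

Derivation:
Click 1 (5,5) count=1: revealed 1 new [(5,5)] -> total=1
Click 2 (4,1) count=1: revealed 1 new [(4,1)] -> total=2
Click 3 (2,1) count=0: revealed 21 new [(0,0) (0,1) (1,0) (1,1) (1,2) (1,3) (1,4) (2,0) (2,1) (2,2) (2,3) (2,4) (3,0) (3,1) (3,2) (3,3) (3,4) (4,0) (4,2) (4,3) (4,4)] -> total=23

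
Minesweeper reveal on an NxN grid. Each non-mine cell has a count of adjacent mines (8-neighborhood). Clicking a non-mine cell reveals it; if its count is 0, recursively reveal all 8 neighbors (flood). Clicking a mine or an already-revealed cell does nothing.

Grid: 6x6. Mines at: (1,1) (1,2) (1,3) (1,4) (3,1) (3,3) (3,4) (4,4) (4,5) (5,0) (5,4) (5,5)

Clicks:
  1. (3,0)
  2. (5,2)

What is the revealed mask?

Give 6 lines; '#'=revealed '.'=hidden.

Click 1 (3,0) count=1: revealed 1 new [(3,0)] -> total=1
Click 2 (5,2) count=0: revealed 6 new [(4,1) (4,2) (4,3) (5,1) (5,2) (5,3)] -> total=7

Answer: ......
......
......
#.....
.###..
.###..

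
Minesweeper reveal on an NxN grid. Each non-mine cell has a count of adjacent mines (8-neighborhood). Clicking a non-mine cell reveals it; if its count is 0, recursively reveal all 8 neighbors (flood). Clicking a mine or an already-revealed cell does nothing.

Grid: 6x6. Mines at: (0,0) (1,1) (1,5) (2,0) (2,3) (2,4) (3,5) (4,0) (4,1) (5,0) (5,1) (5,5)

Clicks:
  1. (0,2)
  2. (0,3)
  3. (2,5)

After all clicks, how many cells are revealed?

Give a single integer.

Click 1 (0,2) count=1: revealed 1 new [(0,2)] -> total=1
Click 2 (0,3) count=0: revealed 5 new [(0,3) (0,4) (1,2) (1,3) (1,4)] -> total=6
Click 3 (2,5) count=3: revealed 1 new [(2,5)] -> total=7

Answer: 7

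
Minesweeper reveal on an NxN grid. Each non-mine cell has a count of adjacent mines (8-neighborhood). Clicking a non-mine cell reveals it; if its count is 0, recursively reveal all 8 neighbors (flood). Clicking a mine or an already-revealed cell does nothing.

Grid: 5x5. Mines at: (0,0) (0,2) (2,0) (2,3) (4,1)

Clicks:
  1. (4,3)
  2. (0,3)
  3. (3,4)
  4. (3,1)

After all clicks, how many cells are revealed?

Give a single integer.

Click 1 (4,3) count=0: revealed 6 new [(3,2) (3,3) (3,4) (4,2) (4,3) (4,4)] -> total=6
Click 2 (0,3) count=1: revealed 1 new [(0,3)] -> total=7
Click 3 (3,4) count=1: revealed 0 new [(none)] -> total=7
Click 4 (3,1) count=2: revealed 1 new [(3,1)] -> total=8

Answer: 8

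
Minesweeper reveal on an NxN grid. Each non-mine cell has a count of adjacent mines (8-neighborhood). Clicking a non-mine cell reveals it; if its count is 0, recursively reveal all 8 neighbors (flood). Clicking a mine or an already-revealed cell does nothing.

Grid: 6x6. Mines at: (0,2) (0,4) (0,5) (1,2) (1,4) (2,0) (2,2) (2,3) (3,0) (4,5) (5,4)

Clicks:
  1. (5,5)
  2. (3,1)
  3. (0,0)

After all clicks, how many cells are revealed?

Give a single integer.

Answer: 6

Derivation:
Click 1 (5,5) count=2: revealed 1 new [(5,5)] -> total=1
Click 2 (3,1) count=3: revealed 1 new [(3,1)] -> total=2
Click 3 (0,0) count=0: revealed 4 new [(0,0) (0,1) (1,0) (1,1)] -> total=6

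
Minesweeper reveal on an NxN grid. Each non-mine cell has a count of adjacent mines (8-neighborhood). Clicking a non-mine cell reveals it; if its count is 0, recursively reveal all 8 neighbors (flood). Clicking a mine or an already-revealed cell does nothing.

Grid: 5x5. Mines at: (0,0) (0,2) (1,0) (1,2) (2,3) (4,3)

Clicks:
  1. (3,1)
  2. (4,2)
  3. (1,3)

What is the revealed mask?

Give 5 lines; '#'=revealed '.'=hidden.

Click 1 (3,1) count=0: revealed 9 new [(2,0) (2,1) (2,2) (3,0) (3,1) (3,2) (4,0) (4,1) (4,2)] -> total=9
Click 2 (4,2) count=1: revealed 0 new [(none)] -> total=9
Click 3 (1,3) count=3: revealed 1 new [(1,3)] -> total=10

Answer: .....
...#.
###..
###..
###..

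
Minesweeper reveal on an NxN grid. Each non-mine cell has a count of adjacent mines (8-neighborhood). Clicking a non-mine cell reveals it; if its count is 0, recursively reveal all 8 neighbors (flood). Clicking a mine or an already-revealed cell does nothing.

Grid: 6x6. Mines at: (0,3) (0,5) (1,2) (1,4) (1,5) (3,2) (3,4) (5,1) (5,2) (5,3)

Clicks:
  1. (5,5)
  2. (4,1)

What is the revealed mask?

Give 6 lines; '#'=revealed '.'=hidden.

Click 1 (5,5) count=0: revealed 4 new [(4,4) (4,5) (5,4) (5,5)] -> total=4
Click 2 (4,1) count=3: revealed 1 new [(4,1)] -> total=5

Answer: ......
......
......
......
.#..##
....##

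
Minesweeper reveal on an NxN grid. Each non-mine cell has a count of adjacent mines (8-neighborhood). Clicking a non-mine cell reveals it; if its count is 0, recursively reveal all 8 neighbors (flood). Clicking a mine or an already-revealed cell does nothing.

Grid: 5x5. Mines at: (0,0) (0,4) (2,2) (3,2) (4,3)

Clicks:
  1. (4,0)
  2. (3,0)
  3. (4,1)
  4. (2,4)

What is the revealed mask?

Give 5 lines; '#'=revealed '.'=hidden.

Click 1 (4,0) count=0: revealed 8 new [(1,0) (1,1) (2,0) (2,1) (3,0) (3,1) (4,0) (4,1)] -> total=8
Click 2 (3,0) count=0: revealed 0 new [(none)] -> total=8
Click 3 (4,1) count=1: revealed 0 new [(none)] -> total=8
Click 4 (2,4) count=0: revealed 6 new [(1,3) (1,4) (2,3) (2,4) (3,3) (3,4)] -> total=14

Answer: .....
##.##
##.##
##.##
##...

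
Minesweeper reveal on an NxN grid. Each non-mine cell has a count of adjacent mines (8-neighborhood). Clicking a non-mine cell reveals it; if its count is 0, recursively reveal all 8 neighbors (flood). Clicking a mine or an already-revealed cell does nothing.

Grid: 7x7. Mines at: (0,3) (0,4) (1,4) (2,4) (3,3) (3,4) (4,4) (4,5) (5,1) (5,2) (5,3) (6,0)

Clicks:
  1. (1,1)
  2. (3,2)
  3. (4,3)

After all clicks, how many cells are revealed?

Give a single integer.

Answer: 16

Derivation:
Click 1 (1,1) count=0: revealed 15 new [(0,0) (0,1) (0,2) (1,0) (1,1) (1,2) (2,0) (2,1) (2,2) (3,0) (3,1) (3,2) (4,0) (4,1) (4,2)] -> total=15
Click 2 (3,2) count=1: revealed 0 new [(none)] -> total=15
Click 3 (4,3) count=5: revealed 1 new [(4,3)] -> total=16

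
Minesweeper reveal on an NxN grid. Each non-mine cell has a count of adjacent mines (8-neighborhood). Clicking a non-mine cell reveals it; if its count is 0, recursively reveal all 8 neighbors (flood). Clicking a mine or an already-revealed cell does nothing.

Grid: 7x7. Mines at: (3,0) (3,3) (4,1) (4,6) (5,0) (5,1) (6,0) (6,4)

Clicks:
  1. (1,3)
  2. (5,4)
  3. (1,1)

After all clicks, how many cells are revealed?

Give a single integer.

Click 1 (1,3) count=0: revealed 24 new [(0,0) (0,1) (0,2) (0,3) (0,4) (0,5) (0,6) (1,0) (1,1) (1,2) (1,3) (1,4) (1,5) (1,6) (2,0) (2,1) (2,2) (2,3) (2,4) (2,5) (2,6) (3,4) (3,5) (3,6)] -> total=24
Click 2 (5,4) count=1: revealed 1 new [(5,4)] -> total=25
Click 3 (1,1) count=0: revealed 0 new [(none)] -> total=25

Answer: 25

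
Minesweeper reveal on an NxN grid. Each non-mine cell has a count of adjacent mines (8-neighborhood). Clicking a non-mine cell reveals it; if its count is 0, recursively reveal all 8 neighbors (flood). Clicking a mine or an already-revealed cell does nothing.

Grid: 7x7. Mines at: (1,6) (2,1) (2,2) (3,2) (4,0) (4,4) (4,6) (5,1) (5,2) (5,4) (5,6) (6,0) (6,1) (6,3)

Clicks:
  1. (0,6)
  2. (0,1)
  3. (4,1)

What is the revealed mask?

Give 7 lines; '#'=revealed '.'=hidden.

Click 1 (0,6) count=1: revealed 1 new [(0,6)] -> total=1
Click 2 (0,1) count=0: revealed 18 new [(0,0) (0,1) (0,2) (0,3) (0,4) (0,5) (1,0) (1,1) (1,2) (1,3) (1,4) (1,5) (2,3) (2,4) (2,5) (3,3) (3,4) (3,5)] -> total=19
Click 3 (4,1) count=4: revealed 1 new [(4,1)] -> total=20

Answer: #######
######.
...###.
...###.
.#.....
.......
.......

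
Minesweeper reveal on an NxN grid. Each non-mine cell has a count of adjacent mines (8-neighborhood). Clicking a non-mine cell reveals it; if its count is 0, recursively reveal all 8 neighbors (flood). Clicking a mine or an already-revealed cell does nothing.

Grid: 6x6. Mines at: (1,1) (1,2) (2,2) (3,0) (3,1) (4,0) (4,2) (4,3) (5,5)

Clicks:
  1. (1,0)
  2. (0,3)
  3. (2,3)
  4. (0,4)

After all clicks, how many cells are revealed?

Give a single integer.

Click 1 (1,0) count=1: revealed 1 new [(1,0)] -> total=1
Click 2 (0,3) count=1: revealed 1 new [(0,3)] -> total=2
Click 3 (2,3) count=2: revealed 1 new [(2,3)] -> total=3
Click 4 (0,4) count=0: revealed 12 new [(0,4) (0,5) (1,3) (1,4) (1,5) (2,4) (2,5) (3,3) (3,4) (3,5) (4,4) (4,5)] -> total=15

Answer: 15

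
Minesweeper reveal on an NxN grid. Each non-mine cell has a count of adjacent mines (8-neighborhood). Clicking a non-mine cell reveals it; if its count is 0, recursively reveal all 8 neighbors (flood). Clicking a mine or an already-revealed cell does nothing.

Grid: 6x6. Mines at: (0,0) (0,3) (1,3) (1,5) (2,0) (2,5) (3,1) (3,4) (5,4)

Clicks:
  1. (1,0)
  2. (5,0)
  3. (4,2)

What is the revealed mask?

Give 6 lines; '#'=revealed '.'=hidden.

Click 1 (1,0) count=2: revealed 1 new [(1,0)] -> total=1
Click 2 (5,0) count=0: revealed 8 new [(4,0) (4,1) (4,2) (4,3) (5,0) (5,1) (5,2) (5,3)] -> total=9
Click 3 (4,2) count=1: revealed 0 new [(none)] -> total=9

Answer: ......
#.....
......
......
####..
####..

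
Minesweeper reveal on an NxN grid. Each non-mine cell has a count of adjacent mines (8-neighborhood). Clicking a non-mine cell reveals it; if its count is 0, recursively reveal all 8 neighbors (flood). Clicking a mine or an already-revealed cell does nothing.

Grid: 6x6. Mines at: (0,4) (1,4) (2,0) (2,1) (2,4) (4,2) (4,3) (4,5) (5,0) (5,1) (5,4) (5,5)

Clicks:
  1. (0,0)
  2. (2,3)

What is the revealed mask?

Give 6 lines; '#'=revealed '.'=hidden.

Answer: ####..
####..
...#..
......
......
......

Derivation:
Click 1 (0,0) count=0: revealed 8 new [(0,0) (0,1) (0,2) (0,3) (1,0) (1,1) (1,2) (1,3)] -> total=8
Click 2 (2,3) count=2: revealed 1 new [(2,3)] -> total=9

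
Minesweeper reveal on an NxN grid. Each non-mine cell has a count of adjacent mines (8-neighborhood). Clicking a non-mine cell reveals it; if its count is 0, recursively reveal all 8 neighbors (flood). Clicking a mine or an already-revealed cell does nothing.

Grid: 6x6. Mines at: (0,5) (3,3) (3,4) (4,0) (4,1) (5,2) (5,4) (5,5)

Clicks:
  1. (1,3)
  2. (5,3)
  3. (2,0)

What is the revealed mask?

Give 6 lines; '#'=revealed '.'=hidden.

Answer: #####.
#####.
#####.
###...
......
...#..

Derivation:
Click 1 (1,3) count=0: revealed 18 new [(0,0) (0,1) (0,2) (0,3) (0,4) (1,0) (1,1) (1,2) (1,3) (1,4) (2,0) (2,1) (2,2) (2,3) (2,4) (3,0) (3,1) (3,2)] -> total=18
Click 2 (5,3) count=2: revealed 1 new [(5,3)] -> total=19
Click 3 (2,0) count=0: revealed 0 new [(none)] -> total=19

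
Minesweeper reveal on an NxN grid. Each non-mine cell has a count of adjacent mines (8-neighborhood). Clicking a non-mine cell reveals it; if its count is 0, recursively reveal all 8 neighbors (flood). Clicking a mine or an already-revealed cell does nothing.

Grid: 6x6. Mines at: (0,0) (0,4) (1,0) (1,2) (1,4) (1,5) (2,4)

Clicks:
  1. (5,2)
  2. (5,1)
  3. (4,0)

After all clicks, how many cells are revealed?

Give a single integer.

Click 1 (5,2) count=0: revealed 22 new [(2,0) (2,1) (2,2) (2,3) (3,0) (3,1) (3,2) (3,3) (3,4) (3,5) (4,0) (4,1) (4,2) (4,3) (4,4) (4,5) (5,0) (5,1) (5,2) (5,3) (5,4) (5,5)] -> total=22
Click 2 (5,1) count=0: revealed 0 new [(none)] -> total=22
Click 3 (4,0) count=0: revealed 0 new [(none)] -> total=22

Answer: 22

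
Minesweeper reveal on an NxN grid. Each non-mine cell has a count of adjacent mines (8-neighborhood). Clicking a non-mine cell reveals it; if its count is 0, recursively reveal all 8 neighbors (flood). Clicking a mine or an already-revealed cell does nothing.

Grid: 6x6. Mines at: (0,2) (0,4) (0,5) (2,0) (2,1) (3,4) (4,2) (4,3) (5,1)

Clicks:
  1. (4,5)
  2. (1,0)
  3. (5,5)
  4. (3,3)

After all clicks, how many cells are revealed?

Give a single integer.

Click 1 (4,5) count=1: revealed 1 new [(4,5)] -> total=1
Click 2 (1,0) count=2: revealed 1 new [(1,0)] -> total=2
Click 3 (5,5) count=0: revealed 3 new [(4,4) (5,4) (5,5)] -> total=5
Click 4 (3,3) count=3: revealed 1 new [(3,3)] -> total=6

Answer: 6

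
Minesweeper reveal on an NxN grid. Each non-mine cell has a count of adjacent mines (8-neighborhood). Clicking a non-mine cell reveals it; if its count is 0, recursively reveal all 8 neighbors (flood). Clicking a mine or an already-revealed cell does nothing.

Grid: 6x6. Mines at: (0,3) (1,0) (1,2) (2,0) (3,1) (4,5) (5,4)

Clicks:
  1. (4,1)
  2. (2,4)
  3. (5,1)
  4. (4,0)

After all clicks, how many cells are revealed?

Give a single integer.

Answer: 22

Derivation:
Click 1 (4,1) count=1: revealed 1 new [(4,1)] -> total=1
Click 2 (2,4) count=0: revealed 16 new [(0,4) (0,5) (1,3) (1,4) (1,5) (2,2) (2,3) (2,4) (2,5) (3,2) (3,3) (3,4) (3,5) (4,2) (4,3) (4,4)] -> total=17
Click 3 (5,1) count=0: revealed 5 new [(4,0) (5,0) (5,1) (5,2) (5,3)] -> total=22
Click 4 (4,0) count=1: revealed 0 new [(none)] -> total=22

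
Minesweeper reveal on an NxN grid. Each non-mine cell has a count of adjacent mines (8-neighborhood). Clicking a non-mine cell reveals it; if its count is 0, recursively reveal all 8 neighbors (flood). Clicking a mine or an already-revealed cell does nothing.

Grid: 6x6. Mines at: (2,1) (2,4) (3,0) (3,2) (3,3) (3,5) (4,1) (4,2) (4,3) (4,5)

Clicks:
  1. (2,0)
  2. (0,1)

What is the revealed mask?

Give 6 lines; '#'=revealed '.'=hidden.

Answer: ######
######
#.....
......
......
......

Derivation:
Click 1 (2,0) count=2: revealed 1 new [(2,0)] -> total=1
Click 2 (0,1) count=0: revealed 12 new [(0,0) (0,1) (0,2) (0,3) (0,4) (0,5) (1,0) (1,1) (1,2) (1,3) (1,4) (1,5)] -> total=13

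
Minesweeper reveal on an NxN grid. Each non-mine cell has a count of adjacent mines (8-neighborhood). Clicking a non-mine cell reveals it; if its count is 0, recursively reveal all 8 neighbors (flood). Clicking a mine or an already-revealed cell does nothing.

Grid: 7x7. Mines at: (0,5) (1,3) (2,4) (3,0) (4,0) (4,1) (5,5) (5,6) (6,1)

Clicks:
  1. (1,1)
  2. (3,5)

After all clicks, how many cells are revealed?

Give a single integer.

Answer: 10

Derivation:
Click 1 (1,1) count=0: revealed 9 new [(0,0) (0,1) (0,2) (1,0) (1,1) (1,2) (2,0) (2,1) (2,2)] -> total=9
Click 2 (3,5) count=1: revealed 1 new [(3,5)] -> total=10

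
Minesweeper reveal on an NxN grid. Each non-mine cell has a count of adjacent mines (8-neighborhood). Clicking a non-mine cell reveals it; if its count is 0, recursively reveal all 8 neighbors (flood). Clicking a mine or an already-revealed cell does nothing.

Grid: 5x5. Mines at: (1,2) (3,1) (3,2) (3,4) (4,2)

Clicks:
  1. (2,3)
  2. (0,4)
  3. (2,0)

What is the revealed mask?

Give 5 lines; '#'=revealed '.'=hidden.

Answer: ...##
...##
#..##
.....
.....

Derivation:
Click 1 (2,3) count=3: revealed 1 new [(2,3)] -> total=1
Click 2 (0,4) count=0: revealed 5 new [(0,3) (0,4) (1,3) (1,4) (2,4)] -> total=6
Click 3 (2,0) count=1: revealed 1 new [(2,0)] -> total=7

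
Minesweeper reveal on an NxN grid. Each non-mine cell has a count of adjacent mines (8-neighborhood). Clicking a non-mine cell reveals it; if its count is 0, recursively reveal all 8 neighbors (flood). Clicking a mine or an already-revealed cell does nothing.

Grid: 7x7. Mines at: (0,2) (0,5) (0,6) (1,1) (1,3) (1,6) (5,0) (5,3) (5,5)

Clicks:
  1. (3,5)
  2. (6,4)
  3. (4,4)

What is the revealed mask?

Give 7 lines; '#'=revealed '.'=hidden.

Click 1 (3,5) count=0: revealed 21 new [(2,0) (2,1) (2,2) (2,3) (2,4) (2,5) (2,6) (3,0) (3,1) (3,2) (3,3) (3,4) (3,5) (3,6) (4,0) (4,1) (4,2) (4,3) (4,4) (4,5) (4,6)] -> total=21
Click 2 (6,4) count=2: revealed 1 new [(6,4)] -> total=22
Click 3 (4,4) count=2: revealed 0 new [(none)] -> total=22

Answer: .......
.......
#######
#######
#######
.......
....#..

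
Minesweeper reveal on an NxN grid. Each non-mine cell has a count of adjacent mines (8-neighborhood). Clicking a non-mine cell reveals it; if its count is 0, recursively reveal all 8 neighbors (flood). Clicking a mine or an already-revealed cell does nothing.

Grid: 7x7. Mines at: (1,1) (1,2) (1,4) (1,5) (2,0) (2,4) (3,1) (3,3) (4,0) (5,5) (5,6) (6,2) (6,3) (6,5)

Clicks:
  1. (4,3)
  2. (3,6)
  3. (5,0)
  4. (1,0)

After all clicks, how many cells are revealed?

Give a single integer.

Click 1 (4,3) count=1: revealed 1 new [(4,3)] -> total=1
Click 2 (3,6) count=0: revealed 6 new [(2,5) (2,6) (3,5) (3,6) (4,5) (4,6)] -> total=7
Click 3 (5,0) count=1: revealed 1 new [(5,0)] -> total=8
Click 4 (1,0) count=2: revealed 1 new [(1,0)] -> total=9

Answer: 9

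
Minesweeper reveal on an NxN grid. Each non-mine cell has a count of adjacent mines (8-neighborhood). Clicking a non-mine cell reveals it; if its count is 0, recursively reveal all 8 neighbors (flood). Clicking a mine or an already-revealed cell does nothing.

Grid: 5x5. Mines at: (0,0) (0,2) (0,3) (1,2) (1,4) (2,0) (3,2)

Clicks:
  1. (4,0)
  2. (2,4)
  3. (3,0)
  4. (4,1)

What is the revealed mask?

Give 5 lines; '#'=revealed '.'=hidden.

Answer: .....
.....
....#
##...
##...

Derivation:
Click 1 (4,0) count=0: revealed 4 new [(3,0) (3,1) (4,0) (4,1)] -> total=4
Click 2 (2,4) count=1: revealed 1 new [(2,4)] -> total=5
Click 3 (3,0) count=1: revealed 0 new [(none)] -> total=5
Click 4 (4,1) count=1: revealed 0 new [(none)] -> total=5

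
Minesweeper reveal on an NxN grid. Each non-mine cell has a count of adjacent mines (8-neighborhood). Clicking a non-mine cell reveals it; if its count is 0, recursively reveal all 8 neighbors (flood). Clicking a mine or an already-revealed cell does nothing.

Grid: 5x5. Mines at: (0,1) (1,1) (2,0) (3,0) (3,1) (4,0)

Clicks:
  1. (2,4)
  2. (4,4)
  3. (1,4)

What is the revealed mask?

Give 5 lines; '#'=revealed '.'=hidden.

Click 1 (2,4) count=0: revealed 15 new [(0,2) (0,3) (0,4) (1,2) (1,3) (1,4) (2,2) (2,3) (2,4) (3,2) (3,3) (3,4) (4,2) (4,3) (4,4)] -> total=15
Click 2 (4,4) count=0: revealed 0 new [(none)] -> total=15
Click 3 (1,4) count=0: revealed 0 new [(none)] -> total=15

Answer: ..###
..###
..###
..###
..###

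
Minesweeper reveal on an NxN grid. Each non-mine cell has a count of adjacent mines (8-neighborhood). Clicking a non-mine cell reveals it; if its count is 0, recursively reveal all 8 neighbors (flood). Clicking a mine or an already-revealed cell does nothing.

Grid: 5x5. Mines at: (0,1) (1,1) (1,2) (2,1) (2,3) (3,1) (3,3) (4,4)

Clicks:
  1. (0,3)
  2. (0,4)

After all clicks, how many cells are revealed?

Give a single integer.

Answer: 4

Derivation:
Click 1 (0,3) count=1: revealed 1 new [(0,3)] -> total=1
Click 2 (0,4) count=0: revealed 3 new [(0,4) (1,3) (1,4)] -> total=4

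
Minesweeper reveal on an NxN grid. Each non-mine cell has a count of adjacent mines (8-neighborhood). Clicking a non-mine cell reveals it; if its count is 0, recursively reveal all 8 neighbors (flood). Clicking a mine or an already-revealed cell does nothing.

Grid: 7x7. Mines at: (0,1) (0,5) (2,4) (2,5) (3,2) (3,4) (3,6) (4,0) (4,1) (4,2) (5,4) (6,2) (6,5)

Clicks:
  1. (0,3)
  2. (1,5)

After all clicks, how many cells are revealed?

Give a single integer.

Click 1 (0,3) count=0: revealed 6 new [(0,2) (0,3) (0,4) (1,2) (1,3) (1,4)] -> total=6
Click 2 (1,5) count=3: revealed 1 new [(1,5)] -> total=7

Answer: 7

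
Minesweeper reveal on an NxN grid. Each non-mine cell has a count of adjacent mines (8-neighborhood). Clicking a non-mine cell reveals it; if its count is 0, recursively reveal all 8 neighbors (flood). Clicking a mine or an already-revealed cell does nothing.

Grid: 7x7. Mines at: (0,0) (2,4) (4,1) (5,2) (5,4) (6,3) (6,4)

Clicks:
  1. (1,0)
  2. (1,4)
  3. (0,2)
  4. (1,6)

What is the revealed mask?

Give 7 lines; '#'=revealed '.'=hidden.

Click 1 (1,0) count=1: revealed 1 new [(1,0)] -> total=1
Click 2 (1,4) count=1: revealed 1 new [(1,4)] -> total=2
Click 3 (0,2) count=0: revealed 29 new [(0,1) (0,2) (0,3) (0,4) (0,5) (0,6) (1,1) (1,2) (1,3) (1,5) (1,6) (2,0) (2,1) (2,2) (2,3) (2,5) (2,6) (3,0) (3,1) (3,2) (3,3) (3,5) (3,6) (4,5) (4,6) (5,5) (5,6) (6,5) (6,6)] -> total=31
Click 4 (1,6) count=0: revealed 0 new [(none)] -> total=31

Answer: .######
#######
####.##
####.##
.....##
.....##
.....##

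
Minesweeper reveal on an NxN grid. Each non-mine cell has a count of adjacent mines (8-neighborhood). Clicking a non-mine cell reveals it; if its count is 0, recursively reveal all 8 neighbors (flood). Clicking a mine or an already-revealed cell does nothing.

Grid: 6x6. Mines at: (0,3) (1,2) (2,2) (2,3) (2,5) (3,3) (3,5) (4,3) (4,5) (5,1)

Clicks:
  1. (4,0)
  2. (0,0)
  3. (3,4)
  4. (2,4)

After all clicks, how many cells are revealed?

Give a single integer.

Answer: 12

Derivation:
Click 1 (4,0) count=1: revealed 1 new [(4,0)] -> total=1
Click 2 (0,0) count=0: revealed 9 new [(0,0) (0,1) (1,0) (1,1) (2,0) (2,1) (3,0) (3,1) (4,1)] -> total=10
Click 3 (3,4) count=6: revealed 1 new [(3,4)] -> total=11
Click 4 (2,4) count=4: revealed 1 new [(2,4)] -> total=12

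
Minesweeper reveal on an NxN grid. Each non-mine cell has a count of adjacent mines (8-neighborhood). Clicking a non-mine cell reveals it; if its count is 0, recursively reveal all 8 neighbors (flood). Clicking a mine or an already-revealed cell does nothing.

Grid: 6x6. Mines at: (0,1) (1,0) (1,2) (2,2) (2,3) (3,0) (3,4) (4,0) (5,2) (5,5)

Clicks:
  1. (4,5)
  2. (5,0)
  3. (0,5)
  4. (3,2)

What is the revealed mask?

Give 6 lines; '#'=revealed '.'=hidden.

Answer: ...###
...###
....##
..#...
.....#
#.....

Derivation:
Click 1 (4,5) count=2: revealed 1 new [(4,5)] -> total=1
Click 2 (5,0) count=1: revealed 1 new [(5,0)] -> total=2
Click 3 (0,5) count=0: revealed 8 new [(0,3) (0,4) (0,5) (1,3) (1,4) (1,5) (2,4) (2,5)] -> total=10
Click 4 (3,2) count=2: revealed 1 new [(3,2)] -> total=11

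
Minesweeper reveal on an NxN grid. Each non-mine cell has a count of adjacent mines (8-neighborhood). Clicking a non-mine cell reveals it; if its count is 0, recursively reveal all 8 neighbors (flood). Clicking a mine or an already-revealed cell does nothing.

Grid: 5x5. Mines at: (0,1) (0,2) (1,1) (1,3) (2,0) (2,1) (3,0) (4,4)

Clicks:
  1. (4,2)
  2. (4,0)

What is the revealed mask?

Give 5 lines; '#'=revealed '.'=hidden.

Click 1 (4,2) count=0: revealed 6 new [(3,1) (3,2) (3,3) (4,1) (4,2) (4,3)] -> total=6
Click 2 (4,0) count=1: revealed 1 new [(4,0)] -> total=7

Answer: .....
.....
.....
.###.
####.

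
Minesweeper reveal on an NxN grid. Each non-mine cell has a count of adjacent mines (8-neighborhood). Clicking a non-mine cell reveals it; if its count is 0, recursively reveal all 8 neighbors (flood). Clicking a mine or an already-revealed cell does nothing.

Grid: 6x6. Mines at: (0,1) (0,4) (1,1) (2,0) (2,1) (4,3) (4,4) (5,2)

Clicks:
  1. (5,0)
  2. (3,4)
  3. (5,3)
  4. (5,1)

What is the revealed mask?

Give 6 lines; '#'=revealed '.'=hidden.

Click 1 (5,0) count=0: revealed 6 new [(3,0) (3,1) (4,0) (4,1) (5,0) (5,1)] -> total=6
Click 2 (3,4) count=2: revealed 1 new [(3,4)] -> total=7
Click 3 (5,3) count=3: revealed 1 new [(5,3)] -> total=8
Click 4 (5,1) count=1: revealed 0 new [(none)] -> total=8

Answer: ......
......
......
##..#.
##....
##.#..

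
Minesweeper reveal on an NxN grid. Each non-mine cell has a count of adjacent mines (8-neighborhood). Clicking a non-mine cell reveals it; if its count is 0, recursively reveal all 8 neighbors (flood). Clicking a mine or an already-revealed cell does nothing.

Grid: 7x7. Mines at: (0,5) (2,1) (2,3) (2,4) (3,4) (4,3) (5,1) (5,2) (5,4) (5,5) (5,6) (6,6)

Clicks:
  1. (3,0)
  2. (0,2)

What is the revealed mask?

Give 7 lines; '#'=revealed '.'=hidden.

Answer: #####..
#####..
.......
#......
.......
.......
.......

Derivation:
Click 1 (3,0) count=1: revealed 1 new [(3,0)] -> total=1
Click 2 (0,2) count=0: revealed 10 new [(0,0) (0,1) (0,2) (0,3) (0,4) (1,0) (1,1) (1,2) (1,3) (1,4)] -> total=11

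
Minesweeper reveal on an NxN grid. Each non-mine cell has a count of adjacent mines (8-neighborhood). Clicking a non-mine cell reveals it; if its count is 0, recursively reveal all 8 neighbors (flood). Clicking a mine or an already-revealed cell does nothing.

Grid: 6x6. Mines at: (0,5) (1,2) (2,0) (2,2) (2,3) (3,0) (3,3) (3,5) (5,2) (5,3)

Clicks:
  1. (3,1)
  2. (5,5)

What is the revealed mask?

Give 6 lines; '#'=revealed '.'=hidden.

Answer: ......
......
......
.#....
....##
....##

Derivation:
Click 1 (3,1) count=3: revealed 1 new [(3,1)] -> total=1
Click 2 (5,5) count=0: revealed 4 new [(4,4) (4,5) (5,4) (5,5)] -> total=5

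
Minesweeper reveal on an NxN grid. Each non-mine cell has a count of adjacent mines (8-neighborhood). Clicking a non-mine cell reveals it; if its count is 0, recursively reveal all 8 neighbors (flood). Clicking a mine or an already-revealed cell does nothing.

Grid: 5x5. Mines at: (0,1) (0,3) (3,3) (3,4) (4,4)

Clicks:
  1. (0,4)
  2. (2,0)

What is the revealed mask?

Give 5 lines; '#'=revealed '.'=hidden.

Answer: ....#
###..
###..
###..
###..

Derivation:
Click 1 (0,4) count=1: revealed 1 new [(0,4)] -> total=1
Click 2 (2,0) count=0: revealed 12 new [(1,0) (1,1) (1,2) (2,0) (2,1) (2,2) (3,0) (3,1) (3,2) (4,0) (4,1) (4,2)] -> total=13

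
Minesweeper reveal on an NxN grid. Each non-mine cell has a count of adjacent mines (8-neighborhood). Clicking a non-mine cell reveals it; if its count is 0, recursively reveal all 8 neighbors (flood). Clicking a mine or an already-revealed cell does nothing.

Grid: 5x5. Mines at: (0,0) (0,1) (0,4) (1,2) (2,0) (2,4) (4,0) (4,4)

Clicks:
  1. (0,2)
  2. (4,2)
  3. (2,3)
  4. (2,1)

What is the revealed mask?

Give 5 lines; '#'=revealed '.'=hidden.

Click 1 (0,2) count=2: revealed 1 new [(0,2)] -> total=1
Click 2 (4,2) count=0: revealed 9 new [(2,1) (2,2) (2,3) (3,1) (3,2) (3,3) (4,1) (4,2) (4,3)] -> total=10
Click 3 (2,3) count=2: revealed 0 new [(none)] -> total=10
Click 4 (2,1) count=2: revealed 0 new [(none)] -> total=10

Answer: ..#..
.....
.###.
.###.
.###.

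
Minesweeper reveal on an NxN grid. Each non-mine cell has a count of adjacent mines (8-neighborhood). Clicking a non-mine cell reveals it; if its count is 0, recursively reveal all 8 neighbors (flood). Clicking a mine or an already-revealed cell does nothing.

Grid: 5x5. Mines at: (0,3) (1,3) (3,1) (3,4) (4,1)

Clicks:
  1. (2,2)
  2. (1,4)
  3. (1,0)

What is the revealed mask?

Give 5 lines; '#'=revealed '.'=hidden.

Answer: ###..
###.#
###..
.....
.....

Derivation:
Click 1 (2,2) count=2: revealed 1 new [(2,2)] -> total=1
Click 2 (1,4) count=2: revealed 1 new [(1,4)] -> total=2
Click 3 (1,0) count=0: revealed 8 new [(0,0) (0,1) (0,2) (1,0) (1,1) (1,2) (2,0) (2,1)] -> total=10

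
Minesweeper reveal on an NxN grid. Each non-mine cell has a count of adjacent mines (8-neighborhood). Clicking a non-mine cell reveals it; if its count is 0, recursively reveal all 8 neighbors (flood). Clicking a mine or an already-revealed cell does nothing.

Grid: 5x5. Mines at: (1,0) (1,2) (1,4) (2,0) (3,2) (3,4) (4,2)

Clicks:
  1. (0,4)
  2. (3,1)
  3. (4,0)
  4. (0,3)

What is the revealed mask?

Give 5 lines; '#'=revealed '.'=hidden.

Click 1 (0,4) count=1: revealed 1 new [(0,4)] -> total=1
Click 2 (3,1) count=3: revealed 1 new [(3,1)] -> total=2
Click 3 (4,0) count=0: revealed 3 new [(3,0) (4,0) (4,1)] -> total=5
Click 4 (0,3) count=2: revealed 1 new [(0,3)] -> total=6

Answer: ...##
.....
.....
##...
##...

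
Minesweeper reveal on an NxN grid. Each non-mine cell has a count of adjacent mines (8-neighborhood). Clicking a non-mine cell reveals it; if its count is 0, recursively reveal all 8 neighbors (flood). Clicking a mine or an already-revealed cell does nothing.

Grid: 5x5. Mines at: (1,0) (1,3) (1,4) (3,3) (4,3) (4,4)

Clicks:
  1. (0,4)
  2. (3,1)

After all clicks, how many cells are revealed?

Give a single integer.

Answer: 10

Derivation:
Click 1 (0,4) count=2: revealed 1 new [(0,4)] -> total=1
Click 2 (3,1) count=0: revealed 9 new [(2,0) (2,1) (2,2) (3,0) (3,1) (3,2) (4,0) (4,1) (4,2)] -> total=10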